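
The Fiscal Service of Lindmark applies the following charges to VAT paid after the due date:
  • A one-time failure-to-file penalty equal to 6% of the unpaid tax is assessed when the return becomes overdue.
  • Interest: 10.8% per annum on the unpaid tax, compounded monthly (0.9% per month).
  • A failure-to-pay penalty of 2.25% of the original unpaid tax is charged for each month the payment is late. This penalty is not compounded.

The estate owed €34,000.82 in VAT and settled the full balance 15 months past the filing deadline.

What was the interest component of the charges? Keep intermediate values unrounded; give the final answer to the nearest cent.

€4,890.88

Interest: €34,000.82 × ((1 + 0.009)^15 − 1) = €34,000.82 × 0.1438458… = €4,890.8762…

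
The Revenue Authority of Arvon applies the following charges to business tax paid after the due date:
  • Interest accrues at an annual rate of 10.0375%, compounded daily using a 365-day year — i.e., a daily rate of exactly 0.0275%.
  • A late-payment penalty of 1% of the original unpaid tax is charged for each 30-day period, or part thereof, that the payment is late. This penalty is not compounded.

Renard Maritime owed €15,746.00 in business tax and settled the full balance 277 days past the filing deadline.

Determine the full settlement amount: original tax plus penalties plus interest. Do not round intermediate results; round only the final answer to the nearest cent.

€18,566.74

Penalty periods: ⌈277/30⌉ = 10; penalty = 10 × 1% × €15,746.00 = €1,574.60
Interest: €15,746.00 × ((1 + 0.000275)^277 − 1) = €15,746.00 × 0.07914011… = €1,246.1401…
Total = €15,746.00 + €1,574.6000 + €1,246.1401… = €18,566.74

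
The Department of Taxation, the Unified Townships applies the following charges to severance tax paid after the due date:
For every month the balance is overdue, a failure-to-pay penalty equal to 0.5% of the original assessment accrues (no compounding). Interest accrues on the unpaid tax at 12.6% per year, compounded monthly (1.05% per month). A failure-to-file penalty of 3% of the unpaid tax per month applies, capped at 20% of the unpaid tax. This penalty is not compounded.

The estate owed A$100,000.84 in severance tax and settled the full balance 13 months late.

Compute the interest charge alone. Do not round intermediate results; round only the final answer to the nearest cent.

A$14,544.07

Interest: A$100,000.84 × ((1 + 0.0105)^13 − 1) = A$100,000.84 × 0.1454394… = A$14,544.0660…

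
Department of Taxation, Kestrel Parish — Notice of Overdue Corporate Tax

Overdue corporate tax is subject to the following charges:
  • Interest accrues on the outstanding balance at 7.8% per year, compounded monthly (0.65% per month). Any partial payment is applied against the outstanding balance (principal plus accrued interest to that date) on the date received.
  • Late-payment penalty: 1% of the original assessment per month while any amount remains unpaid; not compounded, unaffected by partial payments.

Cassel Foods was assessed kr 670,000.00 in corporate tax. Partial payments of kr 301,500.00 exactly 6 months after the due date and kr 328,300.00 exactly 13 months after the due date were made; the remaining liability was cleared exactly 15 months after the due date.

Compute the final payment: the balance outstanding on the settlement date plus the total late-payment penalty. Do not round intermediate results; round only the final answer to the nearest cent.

Balance at month 6: kr 670,000.0000 × (1 + 0.0065)^6 = kr 696,558.3105…
After kr 301,500.00 payment: kr 696,558.3105… − kr 301,500.00 = kr 395,058.3105…
Balance at month 13: kr 395,058.3105… × (1 + 0.0065)^7 = kr 413,387.8011…
After kr 328,300.00 payment: kr 413,387.8011… − kr 328,300.00 = kr 85,087.8011…
Balance at month 15: kr 85,087.8011… × (1 + 0.0065)^2 = kr 86,197.5375…
Penalty: 15 × 1% × kr 670,000.00 = kr 100,500.00
Final settlement = outstanding balance + penalty = kr 86,197.5375… + kr 100,500.00 = kr 186,697.54

kr 186,697.54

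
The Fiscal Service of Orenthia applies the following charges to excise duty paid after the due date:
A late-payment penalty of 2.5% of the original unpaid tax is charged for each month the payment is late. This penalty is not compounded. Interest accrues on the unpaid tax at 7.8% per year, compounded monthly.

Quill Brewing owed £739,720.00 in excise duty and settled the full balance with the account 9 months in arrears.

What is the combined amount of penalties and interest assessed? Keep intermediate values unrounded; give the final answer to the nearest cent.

£210,852.97

Late-payment penalty: 9 × 2.5% × £739,720.00 = £166,437.00
Interest (7.8%/yr ÷ 12 = 0.65%/month): £739,720.00 × ((1 + 0.0065)^9 − 1) = £44,415.9658…
Penalties + interest = £166,437.0000 + £44,415.9658… = £210,852.97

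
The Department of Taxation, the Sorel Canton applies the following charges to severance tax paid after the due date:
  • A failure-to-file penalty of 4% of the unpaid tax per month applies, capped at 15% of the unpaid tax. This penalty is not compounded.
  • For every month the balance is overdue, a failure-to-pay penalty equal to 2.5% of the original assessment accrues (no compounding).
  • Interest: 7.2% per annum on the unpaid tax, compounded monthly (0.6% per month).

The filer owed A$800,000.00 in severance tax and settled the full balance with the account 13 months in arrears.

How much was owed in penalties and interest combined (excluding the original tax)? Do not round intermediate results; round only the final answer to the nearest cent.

Failure-to-file: 13 × 4% × A$800,000.00 = A$416,000.00, capped at 15% × A$800,000.00 = A$120,000.00
Failure-to-pay penalty: 13 × 2.5% × A$800,000.00 = A$260,000.00
Interest: A$800,000.00 × ((1 + 0.006)^13 − 1) = A$800,000.00 × 0.0808707… = A$64,696.5702…
Penalties + interest = A$380,000.0000 + A$64,696.5702… = A$444,696.57

A$444,696.57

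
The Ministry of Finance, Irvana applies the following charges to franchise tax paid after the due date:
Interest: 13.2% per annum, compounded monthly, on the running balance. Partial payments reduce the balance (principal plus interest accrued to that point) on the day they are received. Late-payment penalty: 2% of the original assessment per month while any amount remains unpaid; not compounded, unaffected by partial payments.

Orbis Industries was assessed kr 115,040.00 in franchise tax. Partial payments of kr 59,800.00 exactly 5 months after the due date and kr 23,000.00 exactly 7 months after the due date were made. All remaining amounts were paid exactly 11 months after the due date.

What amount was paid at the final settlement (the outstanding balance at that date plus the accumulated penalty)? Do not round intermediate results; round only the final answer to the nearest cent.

Monthly rate = 13.2% ÷ 12 = 1.1%
Balance at month 5: kr 115,040.0000 × (1 + 0.011)^5 = kr 121,507.9380…
After kr 59,800.00 payment: kr 121,507.9380… − kr 59,800.00 = kr 61,707.9380…
Balance at month 7: kr 61,707.9380… × (1 + 0.011)^2 = kr 63,072.9793…
After kr 23,000.00 payment: kr 63,072.9793… − kr 23,000.00 = kr 40,072.9793…
Balance at month 11: kr 40,072.9793… × (1 + 0.011)^4 = kr 41,865.4973…
Penalty: 11 × 2% × kr 115,040.00 = kr 25,308.80
Final settlement = outstanding balance + penalty = kr 41,865.4973… + kr 25,308.80 = kr 67,174.30

kr 67,174.30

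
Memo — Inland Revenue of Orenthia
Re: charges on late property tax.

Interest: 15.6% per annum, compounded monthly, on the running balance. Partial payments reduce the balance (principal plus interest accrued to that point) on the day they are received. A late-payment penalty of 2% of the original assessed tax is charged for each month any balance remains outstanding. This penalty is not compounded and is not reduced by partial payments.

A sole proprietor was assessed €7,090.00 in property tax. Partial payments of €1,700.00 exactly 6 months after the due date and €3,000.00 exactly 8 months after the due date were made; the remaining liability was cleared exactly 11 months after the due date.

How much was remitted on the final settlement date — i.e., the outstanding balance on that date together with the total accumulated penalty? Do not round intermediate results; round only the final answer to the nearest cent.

€4,800.27

Monthly rate = 15.6% ÷ 12 = 1.3%
Balance at month 6: €7,090.0000 × (1 + 0.013)^6 = €7,661.3077…
After €1,700.00 payment: €7,661.3077… − €1,700.00 = €5,961.3077…
Balance at month 8: €5,961.3077… × (1 + 0.013)^2 = €6,117.3092…
After €3,000.00 payment: €6,117.3092… − €3,000.00 = €3,117.3092…
Balance at month 11: €3,117.3092… × (1 + 0.013)^3 = €3,240.4716…
Penalty: 11 × 2% × €7,090.00 = €1,559.80
Final settlement = outstanding balance + penalty = €3,240.4716… + €1,559.80 = €4,800.27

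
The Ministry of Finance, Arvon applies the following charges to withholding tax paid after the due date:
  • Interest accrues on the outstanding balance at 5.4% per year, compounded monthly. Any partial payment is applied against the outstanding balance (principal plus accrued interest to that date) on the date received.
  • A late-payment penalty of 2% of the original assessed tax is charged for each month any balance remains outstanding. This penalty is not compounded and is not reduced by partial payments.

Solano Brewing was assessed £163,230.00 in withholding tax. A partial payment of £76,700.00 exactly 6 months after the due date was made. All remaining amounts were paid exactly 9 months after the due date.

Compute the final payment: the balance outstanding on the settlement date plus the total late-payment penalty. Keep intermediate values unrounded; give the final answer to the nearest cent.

Monthly rate = 5.4% ÷ 12 = 0.45%
Balance at month 6: £163,230.0000 × (1 + 0.0045)^6 = £167,687.0896…
After £76,700.00 payment: £167,687.0896… − £76,700.00 = £90,987.0896…
Balance at month 9: £90,987.0896… × (1 + 0.0045)^3 = £92,220.9511…
Penalty: 9 × 2% × £163,230.00 = £29,381.40
Final settlement = outstanding balance + penalty = £92,220.9511… + £29,381.40 = £121,602.35

£121,602.35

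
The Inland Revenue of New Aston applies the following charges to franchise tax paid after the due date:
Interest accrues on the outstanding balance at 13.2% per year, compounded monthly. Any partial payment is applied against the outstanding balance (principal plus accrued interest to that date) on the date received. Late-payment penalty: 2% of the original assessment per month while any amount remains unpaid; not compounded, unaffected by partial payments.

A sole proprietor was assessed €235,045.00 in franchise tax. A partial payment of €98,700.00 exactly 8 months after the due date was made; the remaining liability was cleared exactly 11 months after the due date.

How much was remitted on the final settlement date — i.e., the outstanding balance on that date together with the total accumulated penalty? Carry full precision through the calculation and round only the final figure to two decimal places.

Monthly rate = 13.2% ÷ 12 = 1.1%
Balance at month 8: €235,045.0000 × (1 + 0.011)^8 = €256,543.0548…
After €98,700.00 payment: €256,543.0548… − €98,700.00 = €157,843.0548…
Balance at month 11: €157,843.0548… × (1 + 0.011)^3 = €163,109.3827…
Penalty: 11 × 2% × €235,045.00 = €51,709.90
Final settlement = outstanding balance + penalty = €163,109.3827… + €51,709.90 = €214,819.28

€214,819.28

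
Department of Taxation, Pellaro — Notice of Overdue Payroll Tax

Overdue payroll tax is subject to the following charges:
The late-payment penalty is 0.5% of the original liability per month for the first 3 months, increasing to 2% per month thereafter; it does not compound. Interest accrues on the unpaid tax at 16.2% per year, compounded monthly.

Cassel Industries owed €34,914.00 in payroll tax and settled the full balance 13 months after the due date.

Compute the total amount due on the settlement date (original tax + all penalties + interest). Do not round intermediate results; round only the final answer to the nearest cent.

€49,069.65

Penalty, months 1–3: 3 × 0.5% × €34,914.00 = €523.71
Penalty, months 4–13: 10 × 2% × €34,914.00 = €6,982.80
Interest (16.2%/yr ÷ 12 = 1.35%/month): €34,914.00 × ((1 + 0.0135)^13 − 1) = €6,649.1445…
Total = €34,914.00 + €7,506.5100 + €6,649.1445… = €49,069.65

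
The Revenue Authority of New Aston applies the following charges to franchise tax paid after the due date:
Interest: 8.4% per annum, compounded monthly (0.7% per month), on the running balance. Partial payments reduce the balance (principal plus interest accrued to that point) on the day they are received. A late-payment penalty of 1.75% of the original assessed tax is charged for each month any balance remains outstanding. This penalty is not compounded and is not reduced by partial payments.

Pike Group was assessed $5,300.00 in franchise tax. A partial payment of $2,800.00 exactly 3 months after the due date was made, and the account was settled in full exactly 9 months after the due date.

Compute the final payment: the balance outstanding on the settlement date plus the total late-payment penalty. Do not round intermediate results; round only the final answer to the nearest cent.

$3,558.48

Balance at month 3: $5,300.0000 × (1 + 0.007)^3 = $5,412.0809…
After $2,800.00 payment: $5,412.0809… − $2,800.00 = $2,612.0809…
Balance at month 9: $2,612.0809… × (1 + 0.007)^6 = $2,723.7262…
Penalty: 9 × 1.75% × $5,300.00 = $834.75
Final settlement = outstanding balance + penalty = $2,723.7262… + $834.75 = $3,558.48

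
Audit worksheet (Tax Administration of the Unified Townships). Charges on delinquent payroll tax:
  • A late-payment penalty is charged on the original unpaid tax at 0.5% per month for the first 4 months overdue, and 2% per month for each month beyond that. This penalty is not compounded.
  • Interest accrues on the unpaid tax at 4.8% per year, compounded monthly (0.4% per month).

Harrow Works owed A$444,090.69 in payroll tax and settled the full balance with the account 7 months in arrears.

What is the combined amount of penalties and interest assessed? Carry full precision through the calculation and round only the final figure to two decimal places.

A$48,112.01

Penalty, months 1–4: 4 × 0.5% × A$444,090.69 = A$8,881.81…
Penalty, months 5–7: 3 × 2% × A$444,090.69 = A$26,645.44…
Interest: A$444,090.69 × ((1 + 0.004)^7 − 1) = A$444,090.69 × 0.0283382… = A$12,584.7525…
Penalties + interest = A$35,527.2552 + A$12,584.7525… = A$48,112.01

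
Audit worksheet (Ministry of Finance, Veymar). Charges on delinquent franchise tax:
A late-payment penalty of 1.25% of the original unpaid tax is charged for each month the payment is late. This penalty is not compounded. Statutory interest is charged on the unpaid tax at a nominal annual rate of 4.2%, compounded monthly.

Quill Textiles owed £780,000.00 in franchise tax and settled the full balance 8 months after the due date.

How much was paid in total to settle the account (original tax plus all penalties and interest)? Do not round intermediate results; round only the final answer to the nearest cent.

Late-payment penalty = 1.25% × £780,000.00 × 8 mo = £78,000.00
Interest (4.2%/yr ÷ 12 = 0.35%/month): £780,000.00 × ((1 + 0.0035)^8 − 1) = £22,109.4210…
Total = £780,000.00 + £78,000.0000 + £22,109.4210… = £880,109.42

£880,109.42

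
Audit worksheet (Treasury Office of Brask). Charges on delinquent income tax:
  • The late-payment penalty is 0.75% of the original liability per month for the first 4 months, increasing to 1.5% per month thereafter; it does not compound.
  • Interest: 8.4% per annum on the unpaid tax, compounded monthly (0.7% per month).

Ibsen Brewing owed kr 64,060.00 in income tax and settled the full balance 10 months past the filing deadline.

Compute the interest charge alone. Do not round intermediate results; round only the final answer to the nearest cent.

Interest: kr 64,060.00 × ((1 + 0.007)^10 − 1) = kr 64,060.00 × 0.0722467… = kr 4,628.1216…

kr 4,628.12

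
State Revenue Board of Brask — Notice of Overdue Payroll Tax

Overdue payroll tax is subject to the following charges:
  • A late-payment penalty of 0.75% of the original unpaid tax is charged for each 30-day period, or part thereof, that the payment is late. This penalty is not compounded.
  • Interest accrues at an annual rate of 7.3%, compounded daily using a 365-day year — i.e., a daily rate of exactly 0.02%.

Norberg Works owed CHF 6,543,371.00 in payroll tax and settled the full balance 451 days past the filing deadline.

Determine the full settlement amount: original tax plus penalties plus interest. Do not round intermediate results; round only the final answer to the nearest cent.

Penalty periods: ⌈451/30⌉ = 16; penalty = 16 × 0.75% × CHF 6,543,371.00 = CHF 785,204.52
Interest: CHF 6,543,371.00 × ((1 + 0.0002)^451 − 1) = CHF 6,543,371.00 × 0.09438327… = CHF 617,584.7543…
Total = CHF 6,543,371.00 + CHF 785,204.5200 + CHF 617,584.7543… = CHF 7,946,160.27

CHF 7,946,160.27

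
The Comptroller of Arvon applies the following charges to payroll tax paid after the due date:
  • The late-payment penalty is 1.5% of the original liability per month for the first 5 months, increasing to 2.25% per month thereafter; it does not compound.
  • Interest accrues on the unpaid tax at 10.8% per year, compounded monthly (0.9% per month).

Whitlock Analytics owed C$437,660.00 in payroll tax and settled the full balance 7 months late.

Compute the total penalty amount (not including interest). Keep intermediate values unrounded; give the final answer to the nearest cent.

C$52,519.20

Penalty, months 1–5: 5 × 1.5% × C$437,660.00 = C$32,824.50
Penalty, months 6–7: 2 × 2.25% × C$437,660.00 = C$19,694.70
Total penalty = C$32,824.50 + C$19,694.70 = C$52,519.20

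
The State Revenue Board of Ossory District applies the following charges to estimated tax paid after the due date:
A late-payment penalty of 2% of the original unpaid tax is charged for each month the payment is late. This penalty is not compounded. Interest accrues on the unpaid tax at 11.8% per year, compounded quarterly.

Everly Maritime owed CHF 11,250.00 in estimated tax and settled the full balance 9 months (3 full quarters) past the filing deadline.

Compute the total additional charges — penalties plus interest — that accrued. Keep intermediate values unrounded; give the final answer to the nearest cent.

Late-payment penalty = 2% × CHF 11,250.00 × 9 mo = CHF 2,025.00
Interest (11.8%/yr ÷ 4 = 2.95%/quarter): CHF 11,250.00 × ((1 + 0.0295)^3 − 1) = CHF 1,025.2848…
Penalties + interest = CHF 2,025.0000 + CHF 1,025.2848… = CHF 3,050.28

CHF 3,050.28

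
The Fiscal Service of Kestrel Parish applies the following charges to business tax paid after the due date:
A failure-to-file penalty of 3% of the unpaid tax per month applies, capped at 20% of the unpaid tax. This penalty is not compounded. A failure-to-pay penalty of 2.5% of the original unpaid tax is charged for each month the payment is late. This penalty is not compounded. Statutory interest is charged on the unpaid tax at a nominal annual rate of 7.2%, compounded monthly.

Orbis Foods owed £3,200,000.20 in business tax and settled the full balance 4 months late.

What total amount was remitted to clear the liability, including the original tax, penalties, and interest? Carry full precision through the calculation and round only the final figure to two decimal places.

£3,981,494.22

Failure-to-file: 4 × 3% × £3,200,000.20 = £384,000.02… (under the 20% cap)
Failure-to-pay penalty: 4 × 2.5% × £3,200,000.20 = £320,000.02
Interest (7.2%/yr ÷ 12 = 0.6%/month): £3,200,000.20 × ((1 + 0.006)^4 − 1) = £77,493.9738…
Total = £3,200,000.20 + £704,000.0440 + £77,493.9738… = £3,981,494.22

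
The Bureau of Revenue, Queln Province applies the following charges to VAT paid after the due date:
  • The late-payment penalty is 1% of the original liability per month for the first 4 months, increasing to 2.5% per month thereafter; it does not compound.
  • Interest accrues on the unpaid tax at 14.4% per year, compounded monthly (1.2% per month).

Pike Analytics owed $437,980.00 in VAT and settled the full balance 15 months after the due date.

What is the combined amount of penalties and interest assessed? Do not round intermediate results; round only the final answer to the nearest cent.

Penalty, months 1–4: 4 × 1% × $437,980.00 = $17,519.20
Penalty, months 5–15: 11 × 2.5% × $437,980.00 = $120,444.50
Interest: $437,980.00 × ((1 + 0.012)^15 − 1) = $437,980.00 × 0.1959353… = $85,815.7458…
Penalties + interest = $137,963.7000 + $85,815.7458… = $223,779.45

$223,779.45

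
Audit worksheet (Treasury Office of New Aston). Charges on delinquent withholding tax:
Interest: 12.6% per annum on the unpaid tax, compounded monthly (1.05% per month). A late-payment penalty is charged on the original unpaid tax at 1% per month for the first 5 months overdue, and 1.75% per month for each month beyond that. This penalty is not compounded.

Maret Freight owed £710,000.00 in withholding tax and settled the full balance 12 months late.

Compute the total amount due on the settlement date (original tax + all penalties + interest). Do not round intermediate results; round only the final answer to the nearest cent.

£927,286.48

Penalty, months 1–5: 5 × 1% × £710,000.00 = £35,500.00
Penalty, months 6–12: 7 × 1.75% × £710,000.00 = £86,975.00
Interest: £710,000.00 × ((1 + 0.0105)^12 − 1) = £710,000.00 × 0.1335373… = £94,811.4806…
Total = £710,000.00 + £122,475.0000 + £94,811.4806… = £927,286.48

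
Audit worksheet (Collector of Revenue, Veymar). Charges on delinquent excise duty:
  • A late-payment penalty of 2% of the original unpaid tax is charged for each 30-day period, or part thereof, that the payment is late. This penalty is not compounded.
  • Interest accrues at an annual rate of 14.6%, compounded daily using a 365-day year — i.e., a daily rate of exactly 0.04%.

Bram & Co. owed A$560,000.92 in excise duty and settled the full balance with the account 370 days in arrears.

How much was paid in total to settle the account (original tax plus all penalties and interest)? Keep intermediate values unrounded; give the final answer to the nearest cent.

A$794,909.31

Penalty periods: ⌈370/30⌉ = 13; penalty = 13 × 2% × A$560,000.92 = A$145,600.24…
Interest: A$560,000.92 × ((1 + 0.0004)^370 − 1) = A$560,000.92 × 0.15947858… = A$89,308.1540…
Total = A$560,000.92 + A$145,600.2392 + A$89,308.1540… = A$794,909.31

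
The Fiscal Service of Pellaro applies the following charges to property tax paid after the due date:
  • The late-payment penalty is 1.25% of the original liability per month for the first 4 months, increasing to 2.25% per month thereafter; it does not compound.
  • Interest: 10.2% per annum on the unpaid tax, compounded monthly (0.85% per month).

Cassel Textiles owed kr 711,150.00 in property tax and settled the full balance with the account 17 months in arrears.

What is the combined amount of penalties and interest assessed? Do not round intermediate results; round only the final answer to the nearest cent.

kr 353,623.82

Penalty, months 1–4: 4 × 1.25% × kr 711,150.00 = kr 35,557.50
Penalty, months 5–17: 13 × 2.25% × kr 711,150.00 = kr 208,011.38…
Interest: kr 711,150.00 × ((1 + 0.0085)^17 − 1) = kr 711,150.00 × 0.1547563… = kr 110,054.9485…
Penalties + interest = kr 243,568.8750 + kr 110,054.9485… = kr 353,623.82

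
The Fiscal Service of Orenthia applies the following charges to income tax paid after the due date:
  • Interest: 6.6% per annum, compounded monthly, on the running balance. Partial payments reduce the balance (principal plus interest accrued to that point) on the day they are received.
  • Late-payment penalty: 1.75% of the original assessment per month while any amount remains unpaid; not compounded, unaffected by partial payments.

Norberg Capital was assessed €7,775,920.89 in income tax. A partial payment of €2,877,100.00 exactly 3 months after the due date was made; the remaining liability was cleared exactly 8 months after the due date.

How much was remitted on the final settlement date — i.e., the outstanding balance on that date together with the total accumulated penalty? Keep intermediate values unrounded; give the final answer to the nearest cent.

Monthly rate = 6.6% ÷ 12 = 0.55%
Balance at month 3: €7,775,920.8900 × (1 + 0.0055)^3 = €7,904,930.5432…
After €2,877,100.00 payment: €7,904,930.5432… − €2,877,100.00 = €5,027,830.5432…
Balance at month 8: €5,027,830.5432… × (1 + 0.0055)^5 = €5,167,625.1900…
Penalty: 8 × 1.75% × €7,775,920.89 = €1,088,628.92…
Final settlement = outstanding balance + penalty = €5,167,625.1900… + €1,088,628.92… = €6,256,254.11

€6,256,254.11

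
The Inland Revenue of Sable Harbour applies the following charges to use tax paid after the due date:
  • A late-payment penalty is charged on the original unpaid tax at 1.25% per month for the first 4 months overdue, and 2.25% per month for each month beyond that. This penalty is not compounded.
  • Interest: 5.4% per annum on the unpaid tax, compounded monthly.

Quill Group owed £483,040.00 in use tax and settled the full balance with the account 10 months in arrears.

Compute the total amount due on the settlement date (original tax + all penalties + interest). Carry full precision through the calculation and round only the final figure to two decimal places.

Penalty, months 1–4: 4 × 1.25% × £483,040.00 = £24,152.00
Penalty, months 5–10: 6 × 2.25% × £483,040.00 = £65,210.40
Interest (5.4%/yr ÷ 12 = 0.45%/month): £483,040.00 × ((1 + 0.0045)^10 − 1) = £22,182.2941…
Total = £483,040.00 + £89,362.4000 + £22,182.2941… = £594,584.69

£594,584.69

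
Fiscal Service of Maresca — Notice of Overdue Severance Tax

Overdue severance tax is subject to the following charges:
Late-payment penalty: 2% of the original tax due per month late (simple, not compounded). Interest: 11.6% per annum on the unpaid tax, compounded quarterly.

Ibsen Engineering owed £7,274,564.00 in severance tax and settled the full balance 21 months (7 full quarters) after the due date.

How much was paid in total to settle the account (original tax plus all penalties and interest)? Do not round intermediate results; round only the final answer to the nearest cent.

£11,941,486.37

Late-payment penalty: 21 × 2% × £7,274,564.00 = £3,055,316.88
Interest (11.6%/yr ÷ 4 = 2.9%/quarter): £7,274,564.00 × ((1 + 0.029)^7 − 1) = £1,611,605.4882…
Total = £7,274,564.00 + £3,055,316.8800 + £1,611,605.4882… = £11,941,486.37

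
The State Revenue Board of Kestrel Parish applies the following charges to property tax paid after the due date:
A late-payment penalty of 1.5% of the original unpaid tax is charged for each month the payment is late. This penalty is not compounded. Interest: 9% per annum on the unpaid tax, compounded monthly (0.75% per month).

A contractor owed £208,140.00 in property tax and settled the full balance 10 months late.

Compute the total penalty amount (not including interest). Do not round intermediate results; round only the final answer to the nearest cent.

Late-payment penalty = 1.5% × £208,140.00 × 10 mo = £31,221.00

£31,221.00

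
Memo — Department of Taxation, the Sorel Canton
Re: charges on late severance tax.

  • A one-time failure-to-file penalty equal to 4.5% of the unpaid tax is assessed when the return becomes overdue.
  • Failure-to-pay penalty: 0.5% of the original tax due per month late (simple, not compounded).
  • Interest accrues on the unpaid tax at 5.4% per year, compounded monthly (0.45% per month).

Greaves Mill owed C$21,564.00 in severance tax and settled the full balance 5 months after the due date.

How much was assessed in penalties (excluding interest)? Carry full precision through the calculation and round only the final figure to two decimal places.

C$1,509.48

Failure-to-file penalty: 4.5% × C$21,564.00 = C$970.38
Failure-to-pay penalty = 0.5% × C$21,564.00 × 5 mo = C$539.10
Total penalty = C$970.38 + C$539.10 = C$1,509.48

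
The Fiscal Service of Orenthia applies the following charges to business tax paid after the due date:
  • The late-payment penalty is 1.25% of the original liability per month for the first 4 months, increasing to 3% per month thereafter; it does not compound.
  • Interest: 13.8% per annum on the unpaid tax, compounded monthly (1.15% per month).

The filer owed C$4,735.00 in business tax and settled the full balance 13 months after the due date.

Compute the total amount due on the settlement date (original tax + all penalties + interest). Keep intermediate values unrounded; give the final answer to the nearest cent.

C$7,009.05

Penalty, months 1–4: 4 × 1.25% × C$4,735.00 = C$236.75
Penalty, months 5–13: 9 × 3% × C$4,735.00 = C$1,278.45
Interest: C$4,735.00 × ((1 + 0.0115)^13 − 1) = C$4,735.00 × 0.1602632… = C$758.8464…
Total = C$4,735.00 + C$1,515.2000 + C$758.8464… = C$7,009.05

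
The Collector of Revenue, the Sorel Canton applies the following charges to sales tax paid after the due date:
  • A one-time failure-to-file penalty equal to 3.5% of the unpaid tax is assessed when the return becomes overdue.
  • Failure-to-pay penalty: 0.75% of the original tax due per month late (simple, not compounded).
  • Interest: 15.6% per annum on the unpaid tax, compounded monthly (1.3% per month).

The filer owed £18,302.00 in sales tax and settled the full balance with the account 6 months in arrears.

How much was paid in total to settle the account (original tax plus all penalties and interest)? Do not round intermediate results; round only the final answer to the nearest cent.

Failure-to-file penalty: 3.5% × £18,302.00 = £640.57
Failure-to-pay penalty: 6 × 0.75% × £18,302.00 = £823.59
Interest: £18,302.00 × ((1 + 0.013)^6 − 1) = £18,302.00 × 0.0805794… = £1,474.7636…
Total = £18,302.00 + £1,464.1600 + £1,474.7636… = £21,240.92

£21,240.92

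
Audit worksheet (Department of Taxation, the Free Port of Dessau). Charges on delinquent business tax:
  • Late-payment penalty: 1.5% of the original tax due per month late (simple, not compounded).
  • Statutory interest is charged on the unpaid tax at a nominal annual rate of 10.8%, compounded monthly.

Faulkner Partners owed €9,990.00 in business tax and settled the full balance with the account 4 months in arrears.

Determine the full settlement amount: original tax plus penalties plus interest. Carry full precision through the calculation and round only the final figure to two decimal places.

Late-payment penalty: 4 × 1.5% × €9,990.00 = €599.40
Interest (10.8%/yr ÷ 12 = 0.9%/month): €9,990.00 × ((1 + 0.009)^4 − 1) = €364.5243…
Total = €9,990.00 + €599.4000 + €364.5243… = €10,953.92

€10,953.92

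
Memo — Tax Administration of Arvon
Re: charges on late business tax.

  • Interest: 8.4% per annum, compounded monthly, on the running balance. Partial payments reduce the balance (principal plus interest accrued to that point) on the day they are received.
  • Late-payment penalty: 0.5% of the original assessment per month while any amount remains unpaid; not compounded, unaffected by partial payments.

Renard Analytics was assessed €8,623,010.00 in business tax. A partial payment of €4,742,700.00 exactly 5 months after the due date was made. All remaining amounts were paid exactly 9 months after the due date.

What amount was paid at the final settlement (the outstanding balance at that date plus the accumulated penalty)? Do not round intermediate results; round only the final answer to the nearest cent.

Monthly rate = 8.4% ÷ 12 = 0.7%
Balance at month 5: €8,623,010.0000 × (1 + 0.007)^5 = €8,929,070.3055…
After €4,742,700.00 payment: €8,929,070.3055… − €4,742,700.00 = €4,186,370.3055…
Balance at month 9: €4,186,370.3055… × (1 + 0.007)^4 = €4,304,825.2207…
Penalty: 9 × 0.5% × €8,623,010.00 = €388,035.45
Final settlement = outstanding balance + penalty = €4,304,825.2207… + €388,035.45 = €4,692,860.67

€4,692,860.67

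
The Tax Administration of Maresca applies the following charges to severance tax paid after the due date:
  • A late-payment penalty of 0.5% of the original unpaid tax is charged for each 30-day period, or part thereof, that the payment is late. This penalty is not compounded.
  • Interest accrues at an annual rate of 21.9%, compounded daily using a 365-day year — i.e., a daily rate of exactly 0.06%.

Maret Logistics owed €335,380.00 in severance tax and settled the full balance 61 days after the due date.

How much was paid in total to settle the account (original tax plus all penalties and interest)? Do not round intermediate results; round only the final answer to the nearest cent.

Penalty periods: ⌈61/30⌉ = 3; penalty = 3 × 0.5% × €335,380.00 = €5,030.70
Interest: €335,380.00 × ((1 + 0.0006)^61 − 1) = €335,380.00 × 0.03726664… = €12,498.4864…
Total = €335,380.00 + €5,030.7000 + €12,498.4864… = €352,909.19

€352,909.19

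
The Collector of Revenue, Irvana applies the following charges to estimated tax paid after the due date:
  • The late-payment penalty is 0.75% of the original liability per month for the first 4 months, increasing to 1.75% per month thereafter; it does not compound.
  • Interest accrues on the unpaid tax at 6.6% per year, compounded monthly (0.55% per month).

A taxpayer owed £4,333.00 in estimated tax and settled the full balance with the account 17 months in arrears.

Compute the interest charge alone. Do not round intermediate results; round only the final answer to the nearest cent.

£423.46

Interest: £4,333.00 × ((1 + 0.0055)^17 − 1) = £4,333.00 × 0.0977293… = £423.4612…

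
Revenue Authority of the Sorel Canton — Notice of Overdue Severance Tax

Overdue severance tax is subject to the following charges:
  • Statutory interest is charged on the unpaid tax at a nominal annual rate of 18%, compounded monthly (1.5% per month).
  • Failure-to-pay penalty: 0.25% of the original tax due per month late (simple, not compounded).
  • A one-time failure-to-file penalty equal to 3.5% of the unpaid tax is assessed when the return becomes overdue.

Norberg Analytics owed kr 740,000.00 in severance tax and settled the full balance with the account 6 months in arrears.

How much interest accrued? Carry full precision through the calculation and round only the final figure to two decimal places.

Interest: kr 740,000.00 × ((1 + 0.015)^6 − 1) = kr 740,000.00 × 0.0934433… = kr 69,148.0153…

kr 69,148.02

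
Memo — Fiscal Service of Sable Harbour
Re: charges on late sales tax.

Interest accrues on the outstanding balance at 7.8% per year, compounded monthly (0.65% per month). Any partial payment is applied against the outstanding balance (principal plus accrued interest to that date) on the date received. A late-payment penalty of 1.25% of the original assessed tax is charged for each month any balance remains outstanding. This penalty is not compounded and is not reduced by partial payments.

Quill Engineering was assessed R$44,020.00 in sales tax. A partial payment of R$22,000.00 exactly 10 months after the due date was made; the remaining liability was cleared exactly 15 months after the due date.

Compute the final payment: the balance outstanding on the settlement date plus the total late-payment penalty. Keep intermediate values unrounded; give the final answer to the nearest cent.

Balance at month 10: R$44,020.0000 × (1 + 0.0065)^10 = R$46,966.4603…
After R$22,000.00 payment: R$46,966.4603… − R$22,000.00 = R$24,966.4603…
Balance at month 15: R$24,966.4603… × (1 + 0.0065)^5 = R$25,788.4874…
Penalty: 15 × 1.25% × R$44,020.00 = R$8,253.75
Final settlement = outstanding balance + penalty = R$25,788.4874… + R$8,253.75 = R$34,042.24

R$34,042.24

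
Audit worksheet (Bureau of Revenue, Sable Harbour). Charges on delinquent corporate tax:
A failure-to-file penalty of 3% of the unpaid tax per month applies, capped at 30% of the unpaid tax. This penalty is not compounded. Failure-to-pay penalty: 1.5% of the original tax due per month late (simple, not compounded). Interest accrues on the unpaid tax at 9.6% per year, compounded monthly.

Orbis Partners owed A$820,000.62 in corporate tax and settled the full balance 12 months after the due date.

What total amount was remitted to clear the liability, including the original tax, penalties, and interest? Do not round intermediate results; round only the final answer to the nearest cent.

A$1,295,878.71

Failure-to-file: 12 × 3% × A$820,000.62 = A$295,200.22…, capped at 30% × A$820,000.62 = A$246,000.19…
Failure-to-pay penalty: 12 × 1.5% × A$820,000.62 = A$147,600.11…
Interest (9.6%/yr ÷ 12 = 0.8%/month): A$820,000.62 × ((1 + 0.008)^12 − 1) = A$82,277.7911…
Total = A$820,000.62 + A$393,600.2976 + A$82,277.7911… = A$1,295,878.71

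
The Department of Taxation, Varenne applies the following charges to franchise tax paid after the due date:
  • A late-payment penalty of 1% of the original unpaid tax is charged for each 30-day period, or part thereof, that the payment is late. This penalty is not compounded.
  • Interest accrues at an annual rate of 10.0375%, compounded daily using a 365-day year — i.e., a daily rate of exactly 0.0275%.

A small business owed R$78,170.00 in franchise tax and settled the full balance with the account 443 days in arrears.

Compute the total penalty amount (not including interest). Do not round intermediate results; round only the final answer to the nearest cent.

Penalty periods: ⌈443/30⌉ = 15; penalty = 15 × 1% × R$78,170.00 = R$11,725.50

R$11,725.50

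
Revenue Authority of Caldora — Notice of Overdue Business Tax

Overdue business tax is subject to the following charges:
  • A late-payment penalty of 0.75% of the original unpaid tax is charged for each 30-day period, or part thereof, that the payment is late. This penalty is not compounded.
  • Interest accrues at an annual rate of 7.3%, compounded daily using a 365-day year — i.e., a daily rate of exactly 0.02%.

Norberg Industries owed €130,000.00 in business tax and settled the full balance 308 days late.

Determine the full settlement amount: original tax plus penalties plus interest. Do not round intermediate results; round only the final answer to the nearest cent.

€148,983.94

Penalty periods: ⌈308/30⌉ = 11; penalty = 11 × 0.75% × €130,000.00 = €10,725.00
Interest: €130,000.00 × ((1 + 0.0002)^308 − 1) = €130,000.00 × 0.06353029… = €8,258.9383…
Total = €130,000.00 + €10,725.0000 + €8,258.9383… = €148,983.94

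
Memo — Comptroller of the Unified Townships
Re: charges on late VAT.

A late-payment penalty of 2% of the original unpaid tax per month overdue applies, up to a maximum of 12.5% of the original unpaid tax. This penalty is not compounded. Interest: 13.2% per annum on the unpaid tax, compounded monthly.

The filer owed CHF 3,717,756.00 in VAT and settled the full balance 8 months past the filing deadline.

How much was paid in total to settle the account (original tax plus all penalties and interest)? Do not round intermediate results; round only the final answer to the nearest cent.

Penalty (uncapped): 8 × 2% × CHF 3,717,756.00 = CHF 594,840.96; cap = 12.5% × CHF 3,717,756.00 = CHF 464,719.50 → penalty = CHF 464,719.50
Interest (13.2%/yr ÷ 12 = 1.1%/month): CHF 3,717,756.00 × ((1 + 0.011)^8 − 1) = CHF 340,039.2359…
Total = CHF 3,717,756.00 + CHF 464,719.5000 + CHF 340,039.2359… = CHF 4,522,514.74

CHF 4,522,514.74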